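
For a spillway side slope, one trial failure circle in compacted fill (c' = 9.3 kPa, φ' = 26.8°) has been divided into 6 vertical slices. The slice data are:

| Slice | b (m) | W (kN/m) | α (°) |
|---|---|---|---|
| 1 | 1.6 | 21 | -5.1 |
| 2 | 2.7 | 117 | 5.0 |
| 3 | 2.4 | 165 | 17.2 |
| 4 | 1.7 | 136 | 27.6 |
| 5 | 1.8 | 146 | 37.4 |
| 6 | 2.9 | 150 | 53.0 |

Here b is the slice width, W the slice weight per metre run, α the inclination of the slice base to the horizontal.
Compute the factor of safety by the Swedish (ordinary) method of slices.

Ordinary method of slices: FS = Σ[c'·Δl_i + (W_i cosα_i)·tanφ'] / Σ W_i sinα_i, with Δl_i = b_i / cosα_i.
Slice 1: Δl = 1.6/cos(-5.1°) = 1.606 m; N'_1 = 21·cos(-5.1°) = 20.9; c'Δl = 14.94; W sinα = -1.9
Slice 2: Δl = 2.7/cos5.0° = 2.710 m; N'_2 = 117·cos5.0° = 116.6; c'Δl = 25.21; W sinα = 10.2
Slice 3: Δl = 2.4/cos17.2° = 2.512 m; N'_3 = 165·cos17.2° = 157.6; c'Δl = 23.36; W sinα = 48.8
Slice 4: Δl = 1.7/cos27.6° = 1.918 m; N'_4 = 136·cos27.6° = 120.5; c'Δl = 17.84; W sinα = 63.0
Slice 5: Δl = 1.8/cos37.4° = 2.266 m; N'_5 = 146·cos37.4° = 116.0; c'Δl = 21.07; W sinα = 88.7
Slice 6: Δl = 2.9/cos53.0° = 4.819 m; N'_6 = 150·cos53.0° = 90.3; c'Δl = 44.81; W sinα = 119.8
Σc'Δl = 147.2 kN/m; ΣN' = 621.9 kN/m; ΣW sinα = 328.6 kN/m
Resisting = 147.2 + 621.9·tan26.8° = 147.2 + 314.1 = 461.4 kN/m
FS = 461.4 / 328.6 = 1.404

FS = 1.40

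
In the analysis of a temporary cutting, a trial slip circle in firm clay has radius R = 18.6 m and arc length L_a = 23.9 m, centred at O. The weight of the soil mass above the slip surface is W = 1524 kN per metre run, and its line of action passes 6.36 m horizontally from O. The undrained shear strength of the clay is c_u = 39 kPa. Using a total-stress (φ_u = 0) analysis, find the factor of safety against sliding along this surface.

Taking moments about the centre O, the resisting moment is provided by the undrained shear strength acting along the arc:
M_R = c_u·L_a·R = 39·23.90·18.6 = 17337.1 kN·m/m
M_D = W·d = 1524·6.36 = 9692.6 kN·m/m
FS = M_R / M_D = 17337.1 / 9692.6 = 1.789

FS = 1.79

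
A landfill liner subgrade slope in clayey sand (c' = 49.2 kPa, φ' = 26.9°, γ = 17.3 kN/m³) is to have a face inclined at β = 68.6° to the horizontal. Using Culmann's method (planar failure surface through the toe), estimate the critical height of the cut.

Culmann's analysis gives the critical failure plane at α_cr = (β + φ')/2 = (68.6 + 26.9)/2 = 47.8°, and the critical height
H_c = (4c'/γ) · sinβ cosφ' / [1 − cos(β − φ')]
    = (4·49.2/17.3) · sin68.6°·cos26.9° / [1 − cos(41.7°)]
    = 11.376 · 0.9311·0.8918 / [1 − 0.7466]
    = 11.376 · 0.8303 / 0.2534
    = 37.28 m

H_c = 37.28 m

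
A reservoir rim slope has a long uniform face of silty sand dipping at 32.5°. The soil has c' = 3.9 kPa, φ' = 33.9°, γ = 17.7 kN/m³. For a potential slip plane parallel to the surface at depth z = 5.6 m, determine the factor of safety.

FS = 1.14

For an infinite slope with a slip plane parallel to the surface (no pore pressure): FS = [c' + γz cos²β tanφ'] / [γz sinβ cosβ].
γz = 17.7·5.6 = 99.12 kN/m²
Numerator = 3.9 + 99.12·cos²32.5°·tan33.9° = 3.9 + 99.12·0.7113·0.6720 = 51.277 kPa
Denominator = 99.12·sin32.5°·cos32.5° = 99.12·0.5373·0.8434 = 44.917 kPa
FS = 51.277 / 44.917 = 1.142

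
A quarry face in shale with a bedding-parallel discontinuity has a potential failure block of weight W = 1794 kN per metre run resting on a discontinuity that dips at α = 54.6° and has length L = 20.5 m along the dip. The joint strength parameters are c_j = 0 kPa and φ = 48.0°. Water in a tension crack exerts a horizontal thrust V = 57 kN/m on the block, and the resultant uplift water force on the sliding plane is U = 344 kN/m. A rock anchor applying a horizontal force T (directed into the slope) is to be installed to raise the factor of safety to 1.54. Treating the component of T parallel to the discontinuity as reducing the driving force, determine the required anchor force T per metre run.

T = 880 kN/m

Resolving forces along and normal to the sliding plane, with the horizontal anchor force T adding T·sinα to the effective normal force and T·cosα acting up the plane against the driving force:
FS = [c_jL + (W cosα − U − V sinα + T sinα) tanφ] / [W sinα + V cosα − T cosα]
Without the anchor: N' = 648.8 kN/m, driving T_d = 1495.4 kN/m, resisting R = 0·20.5 + 648.8·tan48.0° = 720.5 kN/m, FS = 0.48.
Setting FS = 1.54 and solving for T:
1.54·(1495.4 − T cos54.6°) = 720.5 + T sin54.6°·tan48.0°
T·(sin54.6°·tan48.0° + 1.54·cos54.6°) = 1.54·1495.4 − 720.5
T·(0.8151·1.1106 + 1.54·0.5793) = 2302.9 − 720.5 = 1582.3
T·1.7974 = 1582.3
T = 880.3 kN/m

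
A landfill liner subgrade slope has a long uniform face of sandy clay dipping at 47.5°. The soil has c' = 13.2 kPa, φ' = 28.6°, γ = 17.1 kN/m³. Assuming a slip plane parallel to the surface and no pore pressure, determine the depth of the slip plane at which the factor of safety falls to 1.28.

z = 1.99 m

Setting FS = 1.28 in FS = [c' + γz cos²β tanφ'] / [γz sinβ cosβ] and solving for z:
z = c' / [γ cosβ (FS·sinβ − cosβ·tanφ')]
  = 13.2 / [17.1·cos47.5°·(1.28·sin47.5° − cos47.5°·tan28.6°)]
  = 13.2 / [17.1·0.6756·(1.28·0.7373 − 0.6756·0.5452)]
  = 13.2 / 6.6470 = 1.986 m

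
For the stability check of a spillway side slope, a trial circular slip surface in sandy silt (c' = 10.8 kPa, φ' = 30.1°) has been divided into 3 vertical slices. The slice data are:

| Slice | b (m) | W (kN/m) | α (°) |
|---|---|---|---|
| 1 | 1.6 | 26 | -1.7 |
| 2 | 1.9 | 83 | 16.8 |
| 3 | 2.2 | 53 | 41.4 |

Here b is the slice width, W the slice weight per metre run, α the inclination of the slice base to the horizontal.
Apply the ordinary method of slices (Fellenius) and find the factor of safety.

FS = 2.65

Ordinary method of slices: FS = Σ[c'·Δl_i + (W_i cosα_i)·tanφ'] / Σ W_i sinα_i, with Δl_i = b_i / cosα_i.
Slice 1: Δl = 1.6/cos(-1.7°) = 1.601 m; N'_1 = 26·cos(-1.7°) = 26.0; c'Δl = 17.29; W sinα = -0.8
Slice 2: Δl = 1.9/cos16.8° = 1.985 m; N'_2 = 83·cos16.8° = 79.5; c'Δl = 21.43; W sinα = 24.0
Slice 3: Δl = 2.2/cos41.4° = 2.933 m; N'_3 = 53·cos41.4° = 39.8; c'Δl = 31.68; W sinα = 35.0
Σc'Δl = 70.4 kN/m; ΣN' = 145.2 kN/m; ΣW sinα = 58.3 kN/m
Resisting = 70.4 + 145.2·tan30.1° = 70.4 + 84.2 = 154.6 kN/m
FS = 154.6 / 58.3 = 2.653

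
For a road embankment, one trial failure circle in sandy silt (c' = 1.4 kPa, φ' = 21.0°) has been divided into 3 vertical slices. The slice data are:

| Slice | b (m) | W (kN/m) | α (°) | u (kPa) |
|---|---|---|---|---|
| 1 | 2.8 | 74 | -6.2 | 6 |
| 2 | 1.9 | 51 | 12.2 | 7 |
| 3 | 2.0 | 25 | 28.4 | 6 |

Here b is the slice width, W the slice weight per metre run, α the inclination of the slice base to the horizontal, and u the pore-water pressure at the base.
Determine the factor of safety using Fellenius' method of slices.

Ordinary method of slices: FS = Σ[c'·Δl_i + (W_i cosα_i − u_i·Δl_i)·tanφ'] / Σ W_i sinα_i, with Δl_i = b_i / cosα_i.
Slice 1: Δl = 2.8/cos(-6.2°) = 2.816 m; N'_1 = 74·cos(-6.2°) − 6·2.816 = 56.7; c'Δl = 3.94; W sinα = -8.0
Slice 2: Δl = 1.9/cos12.2° = 1.944 m; N'_2 = 51·cos12.2° − 7·1.944 = 36.2; c'Δl = 2.72; W sinα = 10.8
Slice 3: Δl = 2.0/cos28.4° = 2.274 m; N'_3 = 25·cos28.4° − 6·2.274 = 8.3; c'Δl = 3.18; W sinα = 11.9
Σc'Δl = 9.8 kN/m; ΣN' = 101.3 kN/m; ΣW sinα = 14.7 kN/m
Resisting = 9.8 + 101.3·tan21.0° = 9.8 + 38.9 = 48.7 kN/m
FS = 48.7 / 14.7 = 3.319

FS = 3.32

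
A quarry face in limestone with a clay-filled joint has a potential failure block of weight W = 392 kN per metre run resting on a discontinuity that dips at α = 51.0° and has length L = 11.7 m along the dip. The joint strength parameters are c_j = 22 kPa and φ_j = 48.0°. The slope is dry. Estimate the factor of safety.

Resolving the block weight along and normal to the plane and applying the Mohr–Coulomb strength on the joint:
N' = W cosα = 392·cos51.0° = 246.7 kN/m
Driving force T = W sinα = 392·sin51.0° = 304.6 kN/m
Resisting force R = c_j·L + N'·tanφ_j = 22·11.7 + 246.7·tan48.0° = 257.4 + 274.0 = 531.4 kN/m
FS = R / T = 531.4 / 304.6 = 1.744

FS = 1.74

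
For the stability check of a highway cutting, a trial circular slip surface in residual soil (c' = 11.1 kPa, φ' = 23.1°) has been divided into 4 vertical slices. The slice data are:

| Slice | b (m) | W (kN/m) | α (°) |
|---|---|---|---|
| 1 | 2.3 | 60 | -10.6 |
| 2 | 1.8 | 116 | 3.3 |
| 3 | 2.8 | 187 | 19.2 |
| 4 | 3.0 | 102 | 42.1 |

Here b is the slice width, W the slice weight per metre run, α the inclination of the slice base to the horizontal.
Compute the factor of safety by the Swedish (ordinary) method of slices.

FS = 2.44

Ordinary method of slices: FS = Σ[c'·Δl_i + (W_i cosα_i)·tanφ'] / Σ W_i sinα_i, with Δl_i = b_i / cosα_i.
Slice 1: Δl = 2.3/cos(-10.6°) = 2.340 m; N'_1 = 60·cos(-10.6°) = 59.0; c'Δl = 25.97; W sinα = -11.0
Slice 2: Δl = 1.8/cos3.3° = 1.803 m; N'_2 = 116·cos3.3° = 115.8; c'Δl = 20.01; W sinα = 6.7
Slice 3: Δl = 2.8/cos19.2° = 2.965 m; N'_3 = 187·cos19.2° = 176.6; c'Δl = 32.91; W sinα = 61.5
Slice 4: Δl = 3.0/cos42.1° = 4.043 m; N'_4 = 102·cos42.1° = 75.7; c'Δl = 44.88; W sinα = 68.4
Σc'Δl = 123.8 kN/m; ΣN' = 427.1 kN/m; ΣW sinα = 125.5 kN/m
Resisting = 123.8 + 427.1·tan23.1° = 123.8 + 182.2 = 305.9 kN/m
FS = 305.9 / 125.5 = 2.437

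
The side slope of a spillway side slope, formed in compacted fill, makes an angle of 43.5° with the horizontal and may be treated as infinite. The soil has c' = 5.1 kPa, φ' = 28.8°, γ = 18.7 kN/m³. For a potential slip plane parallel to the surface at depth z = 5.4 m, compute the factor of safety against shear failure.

FS = 0.68

For an infinite slope with a slip plane parallel to the surface (no pore pressure): FS = [c' + γz cos²β tanφ'] / [γz sinβ cosβ].
γz = 18.7·5.4 = 100.98 kN/m²
Numerator = 5.1 + 100.98·cos²43.5°·tan28.8° = 5.1 + 100.98·0.5262·0.5498 = 34.310 kPa
Denominator = 100.98·sin43.5°·cos43.5° = 100.98·0.6884·0.7254 = 50.421 kPa
FS = 34.310 / 50.421 = 0.680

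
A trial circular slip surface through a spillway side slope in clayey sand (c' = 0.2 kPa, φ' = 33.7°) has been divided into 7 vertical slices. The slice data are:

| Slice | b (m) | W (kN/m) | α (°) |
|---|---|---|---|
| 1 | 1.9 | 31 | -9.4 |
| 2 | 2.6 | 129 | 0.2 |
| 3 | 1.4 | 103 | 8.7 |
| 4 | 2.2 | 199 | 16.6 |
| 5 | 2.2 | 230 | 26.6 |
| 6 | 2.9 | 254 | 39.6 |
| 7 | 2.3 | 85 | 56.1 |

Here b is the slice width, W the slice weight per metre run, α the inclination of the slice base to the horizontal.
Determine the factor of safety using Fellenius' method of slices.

Ordinary method of slices: FS = Σ[c'·Δl_i + (W_i cosα_i)·tanφ'] / Σ W_i sinα_i, with Δl_i = b_i / cosα_i.
Slice 1: Δl = 1.9/cos(-9.4°) = 1.926 m; N'_1 = 31·cos(-9.4°) = 30.6; c'Δl = 0.39; W sinα = -5.1
Slice 2: Δl = 2.6/cos0.2° = 2.600 m; N'_2 = 129·cos0.2° = 129.0; c'Δl = 0.52; W sinα = 0.5
Slice 3: Δl = 1.4/cos8.7° = 1.416 m; N'_3 = 103·cos8.7° = 101.8; c'Δl = 0.28; W sinα = 15.6
Slice 4: Δl = 2.2/cos16.6° = 2.296 m; N'_4 = 199·cos16.6° = 190.7; c'Δl = 0.46; W sinα = 56.9
Slice 5: Δl = 2.2/cos26.6° = 2.460 m; N'_5 = 230·cos26.6° = 205.7; c'Δl = 0.49; W sinα = 103.0
Slice 6: Δl = 2.9/cos39.6° = 3.764 m; N'_6 = 254·cos39.6° = 195.7; c'Δl = 0.75; W sinα = 161.9
Slice 7: Δl = 2.3/cos56.1° = 4.124 m; N'_7 = 85·cos56.1° = 47.4; c'Δl = 0.82; W sinα = 70.6
Σc'Δl = 3.7 kN/m; ΣN' = 900.9 kN/m; ΣW sinα = 403.3 kN/m
Resisting = 3.7 + 900.9·tan33.7° = 3.7 + 600.8 = 604.5 kN/m
FS = 604.5 / 403.3 = 1.499

FS = 1.50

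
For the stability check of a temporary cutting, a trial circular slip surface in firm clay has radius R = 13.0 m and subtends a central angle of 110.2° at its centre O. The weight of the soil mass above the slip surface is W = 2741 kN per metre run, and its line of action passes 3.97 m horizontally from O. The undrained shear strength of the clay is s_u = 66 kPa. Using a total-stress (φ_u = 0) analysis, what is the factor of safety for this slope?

FS = 1.97

Taking moments about the centre O, the resisting moment is provided by the undrained shear strength acting along the arc:
Arc length L_a = R·θ = 13.0·(110.2°·π/180) = 13.0·1.9234 = 25.00 m
M_R = s_u·L_a·R = 66·25.00·13.0 = 21453.1 kN·m/m
M_D = W·d = 2741·3.97 = 10881.8 kN·m/m
FS = M_R / M_D = 21453.1 / 10881.8 = 1.971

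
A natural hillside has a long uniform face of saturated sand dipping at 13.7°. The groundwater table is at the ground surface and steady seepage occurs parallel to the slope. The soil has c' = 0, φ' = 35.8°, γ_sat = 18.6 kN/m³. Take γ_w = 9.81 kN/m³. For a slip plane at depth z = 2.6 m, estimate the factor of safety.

With seepage parallel to the slope and the water table at the surface, the effective normal stress on the slip plane uses the buoyant unit weight γ' = γ_sat − γ_w while the driving shear stress uses γ_sat:
FS = [c' + γ' z cos²β tanφ'] / [γ_sat z sinβ cosβ]
(For c' = 0 this reduces to FS = (γ'/γ_sat)·tanφ'/tanβ.)
γ' = 18.6 − 9.81 = 8.79 kN/m³
Numerator = 0.0 + 8.79·2.6·cos²13.7°·tan35.8° = 0.0 + 8.79·2.6·0.9439·0.7212 = 15.558 kPa
Denominator = 18.6·2.6·sin13.7°·cos13.7° = 18.6·2.6·0.2368·0.9715 = 11.128 kPa
FS = 15.558 / 11.128 = 1.398

FS = 1.40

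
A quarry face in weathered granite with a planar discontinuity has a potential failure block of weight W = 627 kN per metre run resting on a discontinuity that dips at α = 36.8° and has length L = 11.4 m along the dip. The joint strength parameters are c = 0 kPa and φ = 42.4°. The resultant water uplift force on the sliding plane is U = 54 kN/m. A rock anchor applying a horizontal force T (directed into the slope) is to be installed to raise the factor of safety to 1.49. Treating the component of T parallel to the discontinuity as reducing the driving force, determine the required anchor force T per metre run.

T = 86 kN/m

Resolving forces along and normal to the sliding plane, with the horizontal anchor force T adding T·sinα to the effective normal force and T·cosα acting up the plane against the driving force:
FS = [cL + (W cosα − U + T sinα) tanφ] / [W sinα − T cosα]
Without the anchor: N' = 448.1 kN/m, driving T_d = 375.6 kN/m, resisting R = 0·11.4 + 448.1·tan42.4° = 409.1 kN/m, FS = 1.09.
Setting FS = 1.49 and solving for T:
1.49·(375.6 − T cos36.8°) = 409.1 + T sin36.8°·tan42.4°
T·(sin36.8°·tan42.4° + 1.49·cos36.8°) = 1.49·375.6 − 409.1
T·(0.5990·0.9131 + 1.49·0.8007) = 559.6 − 409.1 = 150.5
T·1.7401 = 150.5
T = 86.5 kN/m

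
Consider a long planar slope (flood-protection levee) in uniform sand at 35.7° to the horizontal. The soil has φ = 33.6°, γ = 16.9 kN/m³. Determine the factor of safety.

For a dry cohesionless infinite slope the factor of safety is FS = tanφ / tanβ.
FS = tan33.6° / tan35.7° = 0.6644 / 0.7186 = 0.925

FS = 0.92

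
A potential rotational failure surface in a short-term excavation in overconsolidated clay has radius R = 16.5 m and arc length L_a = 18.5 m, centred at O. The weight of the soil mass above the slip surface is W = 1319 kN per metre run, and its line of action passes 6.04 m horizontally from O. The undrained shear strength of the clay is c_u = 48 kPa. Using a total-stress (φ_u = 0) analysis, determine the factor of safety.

Taking moments about the centre O, the resisting moment is provided by the undrained shear strength acting along the arc:
M_R = c_u·L_a·R = 48·18.50·16.5 = 14652.0 kN·m/m
M_D = W·d = 1319·6.04 = 7966.8 kN·m/m
FS = M_R / M_D = 14652.0 / 7966.8 = 1.839

FS = 1.84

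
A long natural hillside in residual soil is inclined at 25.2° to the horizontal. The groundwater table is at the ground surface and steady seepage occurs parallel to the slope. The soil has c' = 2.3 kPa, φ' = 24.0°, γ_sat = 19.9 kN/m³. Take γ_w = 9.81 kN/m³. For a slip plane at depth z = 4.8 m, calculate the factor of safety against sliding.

With seepage parallel to the slope and the water table at the surface, the effective normal stress on the slip plane uses the buoyant unit weight γ' = γ_sat − γ_w while the driving shear stress uses γ_sat:
FS = [c' + γ' z cos²β tanφ'] / [γ_sat z sinβ cosβ]
γ' = 19.9 − 9.81 = 10.09 kN/m³
Numerator = 2.3 + 10.09·4.8·cos²25.2°·tan24.0° = 2.3 + 10.09·4.8·0.8187·0.4452 = 19.954 kPa
Denominator = 19.9·4.8·sin25.2°·cos25.2° = 19.9·4.8·0.4258·0.9048 = 36.800 kPa
FS = 19.954 / 36.800 = 0.542

FS = 0.54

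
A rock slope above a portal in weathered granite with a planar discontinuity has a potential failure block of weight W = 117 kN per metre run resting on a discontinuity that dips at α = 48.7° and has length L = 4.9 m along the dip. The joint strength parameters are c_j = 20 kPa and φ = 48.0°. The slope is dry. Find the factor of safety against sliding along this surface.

FS = 2.09

Resolving the block weight along and normal to the plane and applying the Mohr–Coulomb strength on the joint:
N' = W cosα = 117·cos48.7° = 77.2 kN/m
Driving force T = W sinα = 117·sin48.7° = 87.9 kN/m
Resisting force R = c_j·L + N'·tanφ = 20·4.9 + 77.2·tan48.0° = 98.0 + 85.8 = 183.8 kN/m
FS = R / T = 183.8 / 87.9 = 2.091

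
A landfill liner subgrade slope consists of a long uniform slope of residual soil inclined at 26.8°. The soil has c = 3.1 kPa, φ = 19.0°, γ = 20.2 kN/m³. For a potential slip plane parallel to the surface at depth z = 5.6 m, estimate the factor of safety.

For an infinite slope with a slip plane parallel to the surface (no pore pressure): FS = [c + γz cos²β tanφ] / [γz sinβ cosβ].
γz = 20.2·5.6 = 113.12 kN/m²
Numerator = 3.1 + 113.12·cos²26.8°·tan19.0° = 3.1 + 113.12·0.7967·0.3443 = 34.132 kPa
Denominator = 113.12·sin26.8°·cos26.8° = 113.12·0.4509·0.8926 = 45.525 kPa
FS = 34.132 / 45.525 = 0.750

FS = 0.75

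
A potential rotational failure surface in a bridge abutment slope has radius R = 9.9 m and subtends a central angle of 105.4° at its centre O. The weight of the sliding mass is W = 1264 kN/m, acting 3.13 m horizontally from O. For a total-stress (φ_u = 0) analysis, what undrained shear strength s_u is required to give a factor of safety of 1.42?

FS = s_u·L_a·R / (W·d), so s_u = FS·W·d / (L_a·R).
Arc length L_a = R·θ = 9.9·(105.4°·π/180) = 9.9·1.8396 = 18.21 m
s_u = 1.42·1264·3.13 / (18.21·9.9) = 5618.0 / 180.30 = 31.16 kPa

s_u = 31.2 kPa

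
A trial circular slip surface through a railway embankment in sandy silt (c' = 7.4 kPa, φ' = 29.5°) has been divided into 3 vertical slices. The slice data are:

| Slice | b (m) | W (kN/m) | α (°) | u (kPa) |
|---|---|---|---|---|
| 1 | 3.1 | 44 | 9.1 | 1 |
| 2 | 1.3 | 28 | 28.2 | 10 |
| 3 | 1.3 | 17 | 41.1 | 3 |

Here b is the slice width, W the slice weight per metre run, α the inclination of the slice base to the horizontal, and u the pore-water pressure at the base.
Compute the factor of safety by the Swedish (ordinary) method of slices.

FS = 2.54

Ordinary method of slices: FS = Σ[c'·Δl_i + (W_i cosα_i − u_i·Δl_i)·tanφ'] / Σ W_i sinα_i, with Δl_i = b_i / cosα_i.
Slice 1: Δl = 3.1/cos9.1° = 3.140 m; N'_1 = 44·cos9.1° − 1·3.140 = 40.3; c'Δl = 23.23; W sinα = 7.0
Slice 2: Δl = 1.3/cos28.2° = 1.475 m; N'_2 = 28·cos28.2° − 10·1.475 = 9.9; c'Δl = 10.92; W sinα = 13.2
Slice 3: Δl = 1.3/cos41.1° = 1.725 m; N'_3 = 17·cos41.1° − 3·1.725 = 7.6; c'Δl = 12.77; W sinα = 11.2
Σc'Δl = 46.9 kN/m; ΣN' = 57.9 kN/m; ΣW sinα = 31.4 kN/m
Resisting = 46.9 + 57.9·tan29.5° = 46.9 + 32.7 = 79.7 kN/m
FS = 79.7 / 31.4 = 2.540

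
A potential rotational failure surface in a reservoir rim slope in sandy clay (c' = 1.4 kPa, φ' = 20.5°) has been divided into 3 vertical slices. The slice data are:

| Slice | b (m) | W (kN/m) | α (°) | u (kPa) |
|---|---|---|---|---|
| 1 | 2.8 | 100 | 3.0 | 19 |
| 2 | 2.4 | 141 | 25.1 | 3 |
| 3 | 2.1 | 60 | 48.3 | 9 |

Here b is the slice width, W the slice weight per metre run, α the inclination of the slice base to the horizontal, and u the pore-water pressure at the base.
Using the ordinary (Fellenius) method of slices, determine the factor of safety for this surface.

FS = 0.72

Ordinary method of slices: FS = Σ[c'·Δl_i + (W_i cosα_i − u_i·Δl_i)·tanφ'] / Σ W_i sinα_i, with Δl_i = b_i / cosα_i.
Slice 1: Δl = 2.8/cos3.0° = 2.804 m; N'_1 = 100·cos3.0° − 19·2.804 = 46.6; c'Δl = 3.93; W sinα = 5.2
Slice 2: Δl = 2.4/cos25.1° = 2.650 m; N'_2 = 141·cos25.1° − 3·2.650 = 119.7; c'Δl = 3.71; W sinα = 59.8
Slice 3: Δl = 2.1/cos48.3° = 3.157 m; N'_3 = 60·cos48.3° − 9·3.157 = 11.5; c'Δl = 4.42; W sinα = 44.8
Σc'Δl = 12.1 kN/m; ΣN' = 177.8 kN/m; ΣW sinα = 109.8 kN/m
Resisting = 12.1 + 177.8·tan20.5° = 12.1 + 66.5 = 78.5 kN/m
FS = 78.5 / 109.8 = 0.715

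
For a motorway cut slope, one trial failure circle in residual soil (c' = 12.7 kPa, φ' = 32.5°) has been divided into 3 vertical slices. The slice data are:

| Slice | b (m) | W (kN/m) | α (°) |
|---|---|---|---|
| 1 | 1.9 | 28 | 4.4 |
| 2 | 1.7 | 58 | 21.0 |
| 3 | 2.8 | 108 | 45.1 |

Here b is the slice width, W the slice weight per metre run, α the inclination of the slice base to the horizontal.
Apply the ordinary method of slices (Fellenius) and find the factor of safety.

Ordinary method of slices: FS = Σ[c'·Δl_i + (W_i cosα_i)·tanφ'] / Σ W_i sinα_i, with Δl_i = b_i / cosα_i.
Slice 1: Δl = 1.9/cos4.4° = 1.906 m; N'_1 = 28·cos4.4° = 27.9; c'Δl = 24.20; W sinα = 2.1
Slice 2: Δl = 1.7/cos21.0° = 1.821 m; N'_2 = 58·cos21.0° = 54.1; c'Δl = 23.13; W sinα = 20.8
Slice 3: Δl = 2.8/cos45.1° = 3.967 m; N'_3 = 108·cos45.1° = 76.2; c'Δl = 50.38; W sinα = 76.5
Σc'Δl = 97.7 kN/m; ΣN' = 158.3 kN/m; ΣW sinα = 99.4 kN/m
Resisting = 97.7 + 158.3·tan32.5° = 97.7 + 100.8 = 198.6 kN/m
FS = 198.6 / 99.4 = 1.997

FS = 2.00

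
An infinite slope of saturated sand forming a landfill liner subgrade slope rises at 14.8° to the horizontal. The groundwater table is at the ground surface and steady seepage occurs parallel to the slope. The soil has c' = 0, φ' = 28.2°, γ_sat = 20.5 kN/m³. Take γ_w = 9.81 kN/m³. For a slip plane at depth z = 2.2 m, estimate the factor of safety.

FS = 1.06

With seepage parallel to the slope and the water table at the surface, the effective normal stress on the slip plane uses the buoyant unit weight γ' = γ_sat − γ_w while the driving shear stress uses γ_sat:
FS = [c' + γ' z cos²β tanφ'] / [γ_sat z sinβ cosβ]
(For c' = 0 this reduces to FS = (γ'/γ_sat)·tanφ'/tanβ.)
γ' = 20.5 − 9.81 = 10.69 kN/m³
Numerator = 0.0 + 10.69·2.2·cos²14.8°·tan28.2° = 0.0 + 10.69·2.2·0.9347·0.5362 = 11.787 kPa
Denominator = 20.5·2.2·sin14.8°·cos14.8° = 20.5·2.2·0.2554·0.9668 = 11.138 kPa
FS = 11.787 / 11.138 = 1.058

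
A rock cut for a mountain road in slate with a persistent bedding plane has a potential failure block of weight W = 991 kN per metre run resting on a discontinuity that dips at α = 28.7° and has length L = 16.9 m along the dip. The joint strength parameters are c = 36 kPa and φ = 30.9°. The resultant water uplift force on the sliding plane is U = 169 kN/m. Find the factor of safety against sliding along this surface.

FS = 2.16

Resolving the block weight along and normal to the plane and applying the Mohr–Coulomb strength on the joint:
N' = W cosα − U = 991·cos28.7° − 169 = 700.3 kN/m
Driving force T = W sinα = 991·sin28.7° = 475.9 kN/m
Resisting force R = c·L + N'·tanφ = 36·16.9 + 700.3·tan30.9° = 608.4 + 419.1 = 1027.5 kN/m
FS = R / T = 1027.5 / 475.9 = 2.159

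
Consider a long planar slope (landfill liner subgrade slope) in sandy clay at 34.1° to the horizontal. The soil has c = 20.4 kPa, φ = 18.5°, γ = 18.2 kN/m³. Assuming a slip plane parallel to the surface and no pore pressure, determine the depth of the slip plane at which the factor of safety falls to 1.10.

Setting FS = 1.10 in FS = [c + γz cos²β tanφ] / [γz sinβ cosβ] and solving for z:
z = c / [γ cosβ (FS·sinβ − cosβ·tanφ)]
  = 20.4 / [18.2·cos34.1°·(1.10·sin34.1° − cos34.1°·tan18.5°)]
  = 20.4 / [18.2·0.8281·(1.10·0.5606 − 0.8281·0.3346)]
  = 20.4 / 5.1186 = 3.985 m

z = 3.99 m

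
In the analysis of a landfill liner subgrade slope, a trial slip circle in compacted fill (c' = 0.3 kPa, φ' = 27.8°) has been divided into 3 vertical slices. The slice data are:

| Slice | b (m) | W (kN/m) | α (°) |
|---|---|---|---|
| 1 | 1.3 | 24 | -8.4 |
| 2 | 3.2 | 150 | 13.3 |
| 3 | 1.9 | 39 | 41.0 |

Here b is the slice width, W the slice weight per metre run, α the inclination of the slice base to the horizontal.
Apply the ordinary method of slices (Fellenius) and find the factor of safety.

FS = 1.89

Ordinary method of slices: FS = Σ[c'·Δl_i + (W_i cosα_i)·tanφ'] / Σ W_i sinα_i, with Δl_i = b_i / cosα_i.
Slice 1: Δl = 1.3/cos(-8.4°) = 1.314 m; N'_1 = 24·cos(-8.4°) = 23.7; c'Δl = 0.39; W sinα = -3.5
Slice 2: Δl = 3.2/cos13.3° = 3.288 m; N'_2 = 150·cos13.3° = 146.0; c'Δl = 0.99; W sinα = 34.5
Slice 3: Δl = 1.9/cos41.0° = 2.518 m; N'_3 = 39·cos41.0° = 29.4; c'Δl = 0.76; W sinα = 25.6
Σc'Δl = 2.1 kN/m; ΣN' = 199.2 kN/m; ΣW sinα = 56.6 kN/m
Resisting = 2.1 + 199.2·tan27.8° = 2.1 + 105.0 = 107.1 kN/m
FS = 107.1 / 56.6 = 1.893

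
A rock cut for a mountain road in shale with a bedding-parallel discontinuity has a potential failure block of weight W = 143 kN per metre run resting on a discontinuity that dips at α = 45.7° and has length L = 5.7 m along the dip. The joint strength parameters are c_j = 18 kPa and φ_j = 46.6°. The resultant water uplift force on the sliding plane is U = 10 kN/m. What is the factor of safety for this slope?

Resolving the block weight along and normal to the plane and applying the Mohr–Coulomb strength on the joint:
N' = W cosα − U = 143·cos45.7° − 10 = 89.9 kN/m
Driving force T = W sinα = 143·sin45.7° = 102.3 kN/m
Resisting force R = c_j·L + N'·tanφ_j = 18·5.7 + 89.9·tan46.6° = 102.6 + 95.0 = 197.6 kN/m
FS = R / T = 197.6 / 102.3 = 1.931

FS = 1.93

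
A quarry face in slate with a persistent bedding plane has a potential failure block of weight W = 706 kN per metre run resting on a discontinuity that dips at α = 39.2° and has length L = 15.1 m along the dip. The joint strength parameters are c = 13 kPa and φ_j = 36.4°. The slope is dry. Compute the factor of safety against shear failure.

Resolving the block weight along and normal to the plane and applying the Mohr–Coulomb strength on the joint:
N' = W cosα = 706·cos39.2° = 547.1 kN/m
Driving force T = W sinα = 706·sin39.2° = 446.2 kN/m
Resisting force R = c·L + N'·tanφ_j = 13·15.1 + 547.1·tan36.4° = 196.3 + 403.4 = 599.7 kN/m
FS = R / T = 599.7 / 446.2 = 1.344

FS = 1.34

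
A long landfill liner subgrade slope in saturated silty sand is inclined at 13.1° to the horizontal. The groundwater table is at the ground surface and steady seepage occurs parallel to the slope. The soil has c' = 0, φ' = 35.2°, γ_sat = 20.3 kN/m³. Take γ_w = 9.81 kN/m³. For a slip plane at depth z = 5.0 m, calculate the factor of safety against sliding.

With seepage parallel to the slope and the water table at the surface, the effective normal stress on the slip plane uses the buoyant unit weight γ' = γ_sat − γ_w while the driving shear stress uses γ_sat:
FS = [c' + γ' z cos²β tanφ'] / [γ_sat z sinβ cosβ]
(For c' = 0 this reduces to FS = (γ'/γ_sat)·tanφ'/tanβ.)
γ' = 20.3 − 9.81 = 10.49 kN/m³
Numerator = 0.0 + 10.49·5.0·cos²13.1°·tan35.2° = 0.0 + 10.49·5.0·0.9486·0.7054 = 35.099 kPa
Denominator = 20.3·5.0·sin13.1°·cos13.1° = 20.3·5.0·0.2267·0.9740 = 22.406 kPa
FS = 35.099 / 22.406 = 1.566

FS = 1.57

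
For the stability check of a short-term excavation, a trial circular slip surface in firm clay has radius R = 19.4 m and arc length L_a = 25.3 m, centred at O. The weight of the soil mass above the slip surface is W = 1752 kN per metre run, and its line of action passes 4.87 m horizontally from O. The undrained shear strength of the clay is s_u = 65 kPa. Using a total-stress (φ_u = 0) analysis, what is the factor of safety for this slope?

Taking moments about the centre O, the resisting moment is provided by the undrained shear strength acting along the arc:
M_R = s_u·L_a·R = 65·25.30·19.4 = 31903.3 kN·m/m
M_D = W·d = 1752·4.87 = 8532.2 kN·m/m
FS = M_R / M_D = 31903.3 / 8532.2 = 3.739

FS = 3.74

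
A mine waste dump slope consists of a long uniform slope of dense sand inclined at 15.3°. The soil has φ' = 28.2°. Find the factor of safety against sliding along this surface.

For a dry cohesionless infinite slope the factor of safety is FS = tanφ' / tanβ.
FS = tan28.2° / tan15.3° = 0.5362 / 0.2736 = 1.960

FS = 1.96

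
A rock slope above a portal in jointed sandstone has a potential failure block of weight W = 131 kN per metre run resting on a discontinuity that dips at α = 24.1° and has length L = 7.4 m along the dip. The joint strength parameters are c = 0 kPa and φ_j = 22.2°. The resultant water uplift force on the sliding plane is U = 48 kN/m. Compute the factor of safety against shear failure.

FS = 0.55

Resolving the block weight along and normal to the plane and applying the Mohr–Coulomb strength on the joint:
N' = W cosα − U = 131·cos24.1° − 48 = 71.6 kN/m
Driving force T = W sinα = 131·sin24.1° = 53.5 kN/m
Resisting force R = c·L + N'·tanφ_j = 0·7.4 + 71.6·tan22.2° = 0.0 + 29.2 = 29.2 kN/m
FS = R / T = 29.2 / 53.5 = 0.546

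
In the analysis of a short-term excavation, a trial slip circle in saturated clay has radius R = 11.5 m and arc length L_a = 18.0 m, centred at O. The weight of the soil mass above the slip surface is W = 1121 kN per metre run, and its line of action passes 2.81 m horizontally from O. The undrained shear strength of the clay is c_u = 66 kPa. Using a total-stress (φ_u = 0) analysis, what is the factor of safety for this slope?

Taking moments about the centre O, the resisting moment is provided by the undrained shear strength acting along the arc:
M_R = c_u·L_a·R = 66·18.00·11.5 = 13662.0 kN·m/m
M_D = W·d = 1121·2.81 = 3150.0 kN·m/m
FS = M_R / M_D = 13662.0 / 3150.0 = 4.337

FS = 4.34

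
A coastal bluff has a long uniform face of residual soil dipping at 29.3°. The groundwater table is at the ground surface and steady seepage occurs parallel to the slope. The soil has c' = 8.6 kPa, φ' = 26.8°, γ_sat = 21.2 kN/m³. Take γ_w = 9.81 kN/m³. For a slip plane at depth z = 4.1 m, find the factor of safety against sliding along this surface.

FS = 0.72

With seepage parallel to the slope and the water table at the surface, the effective normal stress on the slip plane uses the buoyant unit weight γ' = γ_sat − γ_w while the driving shear stress uses γ_sat:
FS = [c' + γ' z cos²β tanφ'] / [γ_sat z sinβ cosβ]
γ' = 21.2 − 9.81 = 11.39 kN/m³
Numerator = 8.6 + 11.39·4.1·cos²29.3°·tan26.8° = 8.6 + 11.39·4.1·0.7605·0.5051 = 26.540 kPa
Denominator = 21.2·4.1·sin29.3°·cos29.3° = 21.2·4.1·0.4894·0.8721 = 37.095 kPa
FS = 26.540 / 37.095 = 0.715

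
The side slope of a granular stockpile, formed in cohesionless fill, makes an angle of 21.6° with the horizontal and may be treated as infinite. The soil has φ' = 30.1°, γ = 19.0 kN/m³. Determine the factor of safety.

FS = 1.46

For a dry cohesionless infinite slope the factor of safety is FS = tanφ' / tanβ.
FS = tan30.1° / tan21.6° = 0.5797 / 0.3959 = 1.464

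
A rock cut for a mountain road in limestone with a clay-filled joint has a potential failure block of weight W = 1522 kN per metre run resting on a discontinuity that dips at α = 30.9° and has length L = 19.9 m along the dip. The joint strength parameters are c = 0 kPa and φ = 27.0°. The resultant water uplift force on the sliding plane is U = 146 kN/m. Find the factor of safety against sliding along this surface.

FS = 0.76

Resolving the block weight along and normal to the plane and applying the Mohr–Coulomb strength on the joint:
N' = W cosα − U = 1522·cos30.9° − 146 = 1160.0 kN/m
Driving force T = W sinα = 1522·sin30.9° = 781.6 kN/m
Resisting force R = c·L + N'·tanφ = 0·19.9 + 1160.0·tan27.0° = 0.0 + 591.0 = 591.0 kN/m
FS = R / T = 591.0 / 781.6 = 0.756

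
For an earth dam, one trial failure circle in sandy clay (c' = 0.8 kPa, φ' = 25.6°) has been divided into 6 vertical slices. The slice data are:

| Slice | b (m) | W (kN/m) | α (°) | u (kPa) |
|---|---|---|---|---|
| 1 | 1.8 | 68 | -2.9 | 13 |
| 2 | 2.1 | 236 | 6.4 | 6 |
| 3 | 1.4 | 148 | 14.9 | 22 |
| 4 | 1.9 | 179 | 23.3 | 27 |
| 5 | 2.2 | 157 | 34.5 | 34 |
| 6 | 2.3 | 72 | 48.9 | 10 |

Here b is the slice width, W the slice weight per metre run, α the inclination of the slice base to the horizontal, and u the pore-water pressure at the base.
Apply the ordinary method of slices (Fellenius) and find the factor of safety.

Ordinary method of slices: FS = Σ[c'·Δl_i + (W_i cosα_i − u_i·Δl_i)·tanφ'] / Σ W_i sinα_i, with Δl_i = b_i / cosα_i.
Slice 1: Δl = 1.8/cos(-2.9°) = 1.802 m; N'_1 = 68·cos(-2.9°) − 13·1.802 = 44.5; c'Δl = 1.44; W sinα = -3.4
Slice 2: Δl = 2.1/cos6.4° = 2.113 m; N'_2 = 236·cos6.4° − 6·2.113 = 221.9; c'Δl = 1.69; W sinα = 26.3
Slice 3: Δl = 1.4/cos14.9° = 1.449 m; N'_3 = 148·cos14.9° − 22·1.449 = 111.2; c'Δl = 1.16; W sinα = 38.1
Slice 4: Δl = 1.9/cos23.3° = 2.069 m; N'_4 = 179·cos23.3° − 27·2.069 = 108.5; c'Δl = 1.65; W sinα = 70.8
Slice 5: Δl = 2.2/cos34.5° = 2.669 m; N'_5 = 157·cos34.5° − 34·2.669 = 38.6; c'Δl = 2.14; W sinα = 88.9
Slice 6: Δl = 2.3/cos48.9° = 3.499 m; N'_6 = 72·cos48.9° − 10·3.499 = 12.3; c'Δl = 2.80; W sinα = 54.3
Σc'Δl = 10.9 kN/m; ΣN' = 537.0 kN/m; ΣW sinα = 274.9 kN/m
Resisting = 10.9 + 537.0·tan25.6° = 10.9 + 257.3 = 268.2 kN/m
FS = 268.2 / 274.9 = 0.975

FS = 0.98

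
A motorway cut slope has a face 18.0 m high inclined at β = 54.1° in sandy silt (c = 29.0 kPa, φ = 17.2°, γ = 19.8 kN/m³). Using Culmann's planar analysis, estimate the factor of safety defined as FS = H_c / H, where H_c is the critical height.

H_c = (4c/γ) · sinβ cosφ / [1 − cos(β − φ)]
    = (4·29.0/19.8) · sin54.1°·cos17.2° / [1 − cos36.9°]
    = 5.859 · 0.7738 / 0.2003 = 22.63 m
FS = H_c / H = 22.63 / 18.0 = 1.257

FS = 1.26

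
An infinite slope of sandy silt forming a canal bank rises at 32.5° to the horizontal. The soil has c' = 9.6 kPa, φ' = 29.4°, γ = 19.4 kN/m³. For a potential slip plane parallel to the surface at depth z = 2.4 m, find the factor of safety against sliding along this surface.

For an infinite slope with a slip plane parallel to the surface (no pore pressure): FS = [c' + γz cos²β tanφ'] / [γz sinβ cosβ].
γz = 19.4·2.4 = 46.56 kN/m²
Numerator = 9.6 + 46.56·cos²32.5°·tan29.4° = 9.6 + 46.56·0.7113·0.5635 = 28.261 kPa
Denominator = 46.56·sin32.5°·cos32.5° = 46.56·0.5373·0.8434 = 21.099 kPa
FS = 28.261 / 21.099 = 1.339

FS = 1.34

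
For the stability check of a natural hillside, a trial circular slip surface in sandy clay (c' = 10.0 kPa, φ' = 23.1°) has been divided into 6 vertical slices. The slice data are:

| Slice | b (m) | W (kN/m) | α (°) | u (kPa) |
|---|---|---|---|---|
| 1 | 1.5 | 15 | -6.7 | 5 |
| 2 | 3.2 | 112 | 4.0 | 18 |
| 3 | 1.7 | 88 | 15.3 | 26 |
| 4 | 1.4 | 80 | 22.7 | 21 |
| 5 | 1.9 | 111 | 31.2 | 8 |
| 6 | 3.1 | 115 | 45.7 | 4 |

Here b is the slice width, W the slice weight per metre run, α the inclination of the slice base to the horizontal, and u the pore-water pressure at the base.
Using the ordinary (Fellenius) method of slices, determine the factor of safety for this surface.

Ordinary method of slices: FS = Σ[c'·Δl_i + (W_i cosα_i − u_i·Δl_i)·tanφ'] / Σ W_i sinα_i, with Δl_i = b_i / cosα_i.
Slice 1: Δl = 1.5/cos(-6.7°) = 1.510 m; N'_1 = 15·cos(-6.7°) − 5·1.510 = 7.3; c'Δl = 15.10; W sinα = -1.8
Slice 2: Δl = 3.2/cos4.0° = 3.208 m; N'_2 = 112·cos4.0° − 18·3.208 = 54.0; c'Δl = 32.08; W sinα = 7.8
Slice 3: Δl = 1.7/cos15.3° = 1.762 m; N'_3 = 88·cos15.3° − 26·1.762 = 39.1; c'Δl = 17.62; W sinα = 23.2
Slice 4: Δl = 1.4/cos22.7° = 1.518 m; N'_4 = 80·cos22.7° − 21·1.518 = 41.9; c'Δl = 15.18; W sinα = 30.9
Slice 5: Δl = 1.9/cos31.2° = 2.221 m; N'_5 = 111·cos31.2° − 8·2.221 = 77.2; c'Δl = 22.21; W sinα = 57.5
Slice 6: Δl = 3.1/cos45.7° = 4.439 m; N'_6 = 115·cos45.7° − 4·4.439 = 62.6; c'Δl = 44.39; W sinα = 82.3
Σc'Δl = 146.6 kN/m; ΣN' = 282.1 kN/m; ΣW sinα = 200.0 kN/m
Resisting = 146.6 + 282.1·tan23.1° = 146.6 + 120.3 = 266.9 kN/m
FS = 266.9 / 200.0 = 1.335

FS = 1.33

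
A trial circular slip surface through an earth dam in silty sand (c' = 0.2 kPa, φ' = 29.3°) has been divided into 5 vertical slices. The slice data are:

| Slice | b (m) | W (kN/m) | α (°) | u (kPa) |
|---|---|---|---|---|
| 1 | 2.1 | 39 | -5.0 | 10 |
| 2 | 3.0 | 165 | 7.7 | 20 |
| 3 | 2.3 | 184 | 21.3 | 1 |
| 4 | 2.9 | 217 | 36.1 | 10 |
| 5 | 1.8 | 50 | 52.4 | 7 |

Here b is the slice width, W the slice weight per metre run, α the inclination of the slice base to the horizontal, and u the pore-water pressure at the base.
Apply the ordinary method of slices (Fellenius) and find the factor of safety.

FS = 0.98

Ordinary method of slices: FS = Σ[c'·Δl_i + (W_i cosα_i − u_i·Δl_i)·tanφ'] / Σ W_i sinα_i, with Δl_i = b_i / cosα_i.
Slice 1: Δl = 2.1/cos(-5.0°) = 2.108 m; N'_1 = 39·cos(-5.0°) − 10·2.108 = 17.8; c'Δl = 0.42; W sinα = -3.4
Slice 2: Δl = 3.0/cos7.7° = 3.027 m; N'_2 = 165·cos7.7° − 20·3.027 = 103.0; c'Δl = 0.61; W sinα = 22.1
Slice 3: Δl = 2.3/cos21.3° = 2.469 m; N'_3 = 184·cos21.3° − 1·2.469 = 169.0; c'Δl = 0.49; W sinα = 66.8
Slice 4: Δl = 2.9/cos36.1° = 3.589 m; N'_4 = 217·cos36.1° − 10·3.589 = 139.4; c'Δl = 0.72; W sinα = 127.9
Slice 5: Δl = 1.8/cos52.4° = 2.950 m; N'_5 = 50·cos52.4° − 7·2.950 = 9.9; c'Δl = 0.59; W sinα = 39.6
Σc'Δl = 2.8 kN/m; ΣN' = 439.0 kN/m; ΣW sinα = 253.0 kN/m
Resisting = 2.8 + 439.0·tan29.3° = 2.8 + 246.4 = 249.2 kN/m
FS = 249.2 / 253.0 = 0.985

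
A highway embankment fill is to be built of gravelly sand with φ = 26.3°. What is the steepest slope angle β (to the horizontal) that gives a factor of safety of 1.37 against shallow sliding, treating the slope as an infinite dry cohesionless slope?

For an infinite dry cohesionless slope FS = tanφ/tanβ, so tanβ = tanφ / FS.
tanβ = tan26.3° / 1.37 = 0.4942 / 1.37 = 0.3608
β = arctan(0.3608) = 19.84°

β = 19.8°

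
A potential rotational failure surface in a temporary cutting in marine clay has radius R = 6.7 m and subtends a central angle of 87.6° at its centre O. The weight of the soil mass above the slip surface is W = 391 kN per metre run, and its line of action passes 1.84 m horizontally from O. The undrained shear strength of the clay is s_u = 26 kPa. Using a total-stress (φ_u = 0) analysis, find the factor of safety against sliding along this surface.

Taking moments about the centre O, the resisting moment is provided by the undrained shear strength acting along the arc:
Arc length L_a = R·θ = 6.7·(87.6°·π/180) = 6.7·1.5289 = 10.24 m
M_R = s_u·L_a·R = 26·10.24·6.7 = 1784.5 kN·m/m
M_D = W·d = 391·1.84 = 719.4 kN·m/m
FS = M_R / M_D = 1784.5 / 719.4 = 2.480

FS = 2.48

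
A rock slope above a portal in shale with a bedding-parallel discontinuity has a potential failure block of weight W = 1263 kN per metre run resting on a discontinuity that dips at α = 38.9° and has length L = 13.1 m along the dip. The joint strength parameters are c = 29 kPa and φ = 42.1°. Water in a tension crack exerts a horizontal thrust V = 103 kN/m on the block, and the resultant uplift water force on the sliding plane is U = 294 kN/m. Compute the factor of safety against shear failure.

Resolving the block weight along and normal to the plane and applying the Mohr–Coulomb strength on the joint:
N' = W cosα − U − V sinα = 1263·cos38.9° − 294 − 103·sin38.9° = 624.2 kN/m
Driving force T = W sinα + V cosα = 1263·sin38.9° + 103·cos38.9° = 873.3 kN/m
Resisting force R = c·L + N'·tanφ = 29·13.1 + 624.2·tan42.1° = 379.9 + 564.0 = 943.9 kN/m
FS = R / T = 943.9 / 873.3 = 1.081

FS = 1.08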